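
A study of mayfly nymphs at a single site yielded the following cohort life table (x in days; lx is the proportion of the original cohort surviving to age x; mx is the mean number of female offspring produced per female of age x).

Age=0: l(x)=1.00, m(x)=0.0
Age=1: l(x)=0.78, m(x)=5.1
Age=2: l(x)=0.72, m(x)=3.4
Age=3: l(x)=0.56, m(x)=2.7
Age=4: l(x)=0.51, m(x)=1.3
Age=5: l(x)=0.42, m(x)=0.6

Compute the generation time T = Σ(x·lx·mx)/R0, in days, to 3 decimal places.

1.957

lx·mx: 0, 3.978, 2.448, 1.512, 0.663, 0.252 → R0 = 8.853
x·lx·mx: 0, 3.978, 4.896, 4.536, 2.652, 1.26 → Σ = 17.322
T = 17.322 / 8.853 = 1.956625… → 1.957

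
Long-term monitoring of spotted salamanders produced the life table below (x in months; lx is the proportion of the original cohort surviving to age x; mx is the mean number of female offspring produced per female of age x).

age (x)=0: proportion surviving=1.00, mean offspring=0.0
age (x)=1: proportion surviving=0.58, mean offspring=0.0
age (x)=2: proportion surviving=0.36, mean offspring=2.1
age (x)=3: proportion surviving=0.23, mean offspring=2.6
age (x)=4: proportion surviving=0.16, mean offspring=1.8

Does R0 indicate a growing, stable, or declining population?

R0 = Σ lx·mx = 0 + 0 + 0.756 + 0.598 + 0.288 = 1.642
R0 > 1, so the population is growing.

growing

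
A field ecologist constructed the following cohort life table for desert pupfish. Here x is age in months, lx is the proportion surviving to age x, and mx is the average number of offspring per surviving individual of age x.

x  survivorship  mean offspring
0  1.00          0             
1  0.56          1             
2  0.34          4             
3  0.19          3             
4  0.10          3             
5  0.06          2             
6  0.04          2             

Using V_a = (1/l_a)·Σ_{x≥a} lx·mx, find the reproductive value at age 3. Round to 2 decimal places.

5.63

lx·mx for x ≥ 3: 0.57, 0.3, 0.12, 0.08 → sum = 1.07
V_3 = 1.07 / l_3 = 1.07 / 0.19 = 5.631579… → 5.63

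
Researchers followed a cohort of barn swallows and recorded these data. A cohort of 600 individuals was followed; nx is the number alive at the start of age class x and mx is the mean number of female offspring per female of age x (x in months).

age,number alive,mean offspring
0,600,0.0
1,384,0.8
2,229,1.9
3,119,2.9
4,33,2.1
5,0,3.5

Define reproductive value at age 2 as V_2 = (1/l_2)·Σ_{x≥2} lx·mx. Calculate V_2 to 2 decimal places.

lx = nx/n0 = nx/600: 1, 0.64, 0.38167…, 0.19833…, 0.055, 0
lx·mx for x ≥ 2: 0.725167…, 0.575167…, 0.1155, 0 → sum = 1.415833…
V_2 = 1.415833… / l_2 = 1.415833… / 0.381667… = 3.709607… → 3.71

3.71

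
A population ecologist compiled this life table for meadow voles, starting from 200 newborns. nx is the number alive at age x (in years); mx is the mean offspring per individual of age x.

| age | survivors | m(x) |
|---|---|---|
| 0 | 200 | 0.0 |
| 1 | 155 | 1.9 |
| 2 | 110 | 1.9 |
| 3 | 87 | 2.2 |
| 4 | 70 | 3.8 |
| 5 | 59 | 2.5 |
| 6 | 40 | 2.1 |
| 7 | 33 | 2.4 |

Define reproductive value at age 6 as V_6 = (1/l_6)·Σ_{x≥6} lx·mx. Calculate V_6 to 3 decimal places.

lx = nx/n0 = nx/200: 1, 0.775, 0.55, 0.435, 0.35, 0.295, 0.2, 0.165
lx·mx for x ≥ 6: 0.42, 0.396 → sum = 0.816
V_6 = 0.816 / l_6 = 0.816 / 0.2 = 4.08 → 4.080

4.080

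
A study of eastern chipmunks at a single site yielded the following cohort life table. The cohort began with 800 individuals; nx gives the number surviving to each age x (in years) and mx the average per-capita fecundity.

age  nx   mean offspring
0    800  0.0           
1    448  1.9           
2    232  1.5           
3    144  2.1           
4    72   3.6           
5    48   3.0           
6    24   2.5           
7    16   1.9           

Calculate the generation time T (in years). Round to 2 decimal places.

lx = nx/n0 = nx/800: 1, 0.56, 0.29, 0.18, 0.09, 0.06, 0.03, 0.02
lx·mx: 0, 1.064, 0.435, 0.378, 0.324, 0.18, 0.075, 0.038 → R0 = 2.494
x·lx·mx: 0, 1.064, 0.87, 1.134, 1.296, 0.9, 0.45, 0.266 → Σ = 5.98
T = 5.98 / 2.494 = 2.397755… → 2.40

2.40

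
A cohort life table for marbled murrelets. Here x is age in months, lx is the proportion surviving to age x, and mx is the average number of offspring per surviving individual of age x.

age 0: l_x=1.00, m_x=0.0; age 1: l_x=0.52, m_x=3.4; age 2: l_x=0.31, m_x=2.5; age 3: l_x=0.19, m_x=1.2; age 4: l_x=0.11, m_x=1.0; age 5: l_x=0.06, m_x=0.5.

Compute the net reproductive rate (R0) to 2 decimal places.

2.91

lx·mx by age: 0, 1.768, 0.775, 0.228, 0.11, 0.03
R0 = Σ lx·mx = 2.911 → 2.91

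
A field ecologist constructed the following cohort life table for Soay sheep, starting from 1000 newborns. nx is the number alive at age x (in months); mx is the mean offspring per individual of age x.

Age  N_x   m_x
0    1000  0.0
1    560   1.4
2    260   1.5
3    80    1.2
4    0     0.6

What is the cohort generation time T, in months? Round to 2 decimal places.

lx = nx/n0 = nx/1000: 1, 0.56, 0.26, 0.08, 0
lx·mx: 0, 0.784, 0.39, 0.096, 0 → R0 = 1.27
x·lx·mx: 0, 0.784, 0.78, 0.288, 0 → Σ = 1.852
T = 1.852 / 1.27 = 1.458268… → 1.46

1.46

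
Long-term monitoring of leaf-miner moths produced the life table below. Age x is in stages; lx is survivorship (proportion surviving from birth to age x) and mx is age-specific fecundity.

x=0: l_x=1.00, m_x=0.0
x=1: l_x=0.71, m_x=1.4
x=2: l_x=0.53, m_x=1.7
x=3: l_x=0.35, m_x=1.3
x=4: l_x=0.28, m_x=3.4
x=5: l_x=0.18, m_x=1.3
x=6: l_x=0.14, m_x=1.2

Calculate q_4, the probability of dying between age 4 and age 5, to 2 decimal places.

0.36

q_4 = (l_4 − l_5) / l_4 = (0.28 − 0.18) / 0.28
     = 0.1 / 0.28 = 0.357143… → 0.36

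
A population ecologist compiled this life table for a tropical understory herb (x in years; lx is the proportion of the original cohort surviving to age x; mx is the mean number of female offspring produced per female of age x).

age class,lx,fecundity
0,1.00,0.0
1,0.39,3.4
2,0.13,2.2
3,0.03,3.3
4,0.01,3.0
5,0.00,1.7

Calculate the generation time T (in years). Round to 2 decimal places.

1.33

lx·mx: 0, 1.326, 0.286, 0.099, 0.03, 0 → R0 = 1.741
x·lx·mx: 0, 1.326, 0.572, 0.297, 0.12, 0 → Σ = 2.315
T = 2.315 / 1.741 = 1.329696… → 1.33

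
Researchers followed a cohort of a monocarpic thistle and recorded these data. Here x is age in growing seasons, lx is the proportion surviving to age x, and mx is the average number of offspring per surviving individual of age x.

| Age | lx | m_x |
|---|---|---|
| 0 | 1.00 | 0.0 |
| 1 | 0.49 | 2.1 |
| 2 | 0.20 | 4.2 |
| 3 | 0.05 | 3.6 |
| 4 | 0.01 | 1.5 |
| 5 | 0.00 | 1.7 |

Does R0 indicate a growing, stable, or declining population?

growing

R0 = Σ lx·mx = 0 + 1.029 + 0.84 + 0.18 + 0.015 + 0 = 2.064
R0 > 1, so the population is growing.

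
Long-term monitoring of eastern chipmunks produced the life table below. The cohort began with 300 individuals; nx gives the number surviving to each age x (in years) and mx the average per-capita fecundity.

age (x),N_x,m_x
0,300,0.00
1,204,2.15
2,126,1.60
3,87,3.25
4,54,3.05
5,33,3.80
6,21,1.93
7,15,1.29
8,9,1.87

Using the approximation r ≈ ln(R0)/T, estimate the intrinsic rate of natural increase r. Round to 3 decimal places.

lx = nx/n0 = nx/300: 1, 0.68, 0.42, 0.29, 0.18, 0.11, 0.07, 0.05, 0.03
R0 = Σ lx·mx = 0 + 1.462 + 0.672 + 0.9425 + 0.549 + 0.418 + 0.1351 + 0.0645 + 0.0561 = 4.2992
Σ x·lx·mx = 11.6304; T = 11.6304/4.2992 = 2.70525…
r ≈ ln(R0)/T = ln(4.2992)/2.70525… = 0.53911… → 0.539

0.539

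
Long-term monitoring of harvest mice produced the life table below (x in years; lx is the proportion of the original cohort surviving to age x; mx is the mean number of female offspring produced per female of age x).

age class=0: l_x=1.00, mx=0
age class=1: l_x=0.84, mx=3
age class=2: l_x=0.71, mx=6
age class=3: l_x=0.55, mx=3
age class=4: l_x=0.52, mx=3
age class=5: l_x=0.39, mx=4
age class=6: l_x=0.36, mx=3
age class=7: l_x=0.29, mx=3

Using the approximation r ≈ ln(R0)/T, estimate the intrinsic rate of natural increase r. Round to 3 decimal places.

0.825

R0 = Σ lx·mx = 0 + 2.52 + 4.26 + 1.65 + 1.56 + 1.56 + 1.08 + 0.87 = 13.5
Σ x·lx·mx = 42.6; T = 42.6/13.5 = 3.15556…
r ≈ ln(R0)/T = ln(13.5)/3.15556… = 0.8248… → 0.825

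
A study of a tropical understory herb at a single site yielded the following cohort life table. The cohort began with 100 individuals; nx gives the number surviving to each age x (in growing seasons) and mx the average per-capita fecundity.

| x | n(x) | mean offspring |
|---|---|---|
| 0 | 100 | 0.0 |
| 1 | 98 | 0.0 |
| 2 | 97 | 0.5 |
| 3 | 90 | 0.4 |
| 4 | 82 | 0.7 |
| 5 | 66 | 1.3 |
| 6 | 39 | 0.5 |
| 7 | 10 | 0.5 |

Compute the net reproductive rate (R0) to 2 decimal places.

2.52

lx = nx/n0 = nx/100: 1, 0.98, 0.97, 0.9, 0.82, 0.66, 0.39, 0.1
lx·mx by age: 0, 0, 0.485, 0.36, 0.574, 0.858, 0.195, 0.05
R0 = Σ lx·mx = 2.522 → 2.52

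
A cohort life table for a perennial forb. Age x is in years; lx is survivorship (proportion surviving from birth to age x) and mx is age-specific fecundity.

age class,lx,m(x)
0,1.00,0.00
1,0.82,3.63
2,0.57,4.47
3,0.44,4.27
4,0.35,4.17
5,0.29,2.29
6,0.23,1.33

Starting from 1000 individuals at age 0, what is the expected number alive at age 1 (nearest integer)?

Expected survivors = N0 · l_1 = 1000 × 0.82 = 820 → 820

820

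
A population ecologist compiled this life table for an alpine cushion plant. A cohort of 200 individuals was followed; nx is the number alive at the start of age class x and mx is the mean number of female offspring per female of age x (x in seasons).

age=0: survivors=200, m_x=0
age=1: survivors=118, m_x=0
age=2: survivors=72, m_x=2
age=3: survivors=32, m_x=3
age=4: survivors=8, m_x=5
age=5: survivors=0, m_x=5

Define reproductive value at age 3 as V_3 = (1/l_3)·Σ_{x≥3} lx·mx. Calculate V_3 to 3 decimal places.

lx = nx/n0 = nx/200: 1, 0.59, 0.36, 0.16, 0.04, 0
lx·mx for x ≥ 3: 0.48, 0.2, 0 → sum = 0.68
V_3 = 0.68 / l_3 = 0.68 / 0.16 = 4.25 → 4.250

4.250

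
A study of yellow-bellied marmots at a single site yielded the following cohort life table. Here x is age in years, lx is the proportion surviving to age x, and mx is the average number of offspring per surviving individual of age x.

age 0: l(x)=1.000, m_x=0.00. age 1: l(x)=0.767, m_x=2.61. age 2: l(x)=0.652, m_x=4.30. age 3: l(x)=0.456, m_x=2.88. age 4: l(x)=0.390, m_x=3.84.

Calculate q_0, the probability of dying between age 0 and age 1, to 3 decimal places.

q_0 = (l_0 − l_1) / l_0 = (1 − 0.767) / 1
     = 0.233 / 1 = 0.233 → 0.233

0.233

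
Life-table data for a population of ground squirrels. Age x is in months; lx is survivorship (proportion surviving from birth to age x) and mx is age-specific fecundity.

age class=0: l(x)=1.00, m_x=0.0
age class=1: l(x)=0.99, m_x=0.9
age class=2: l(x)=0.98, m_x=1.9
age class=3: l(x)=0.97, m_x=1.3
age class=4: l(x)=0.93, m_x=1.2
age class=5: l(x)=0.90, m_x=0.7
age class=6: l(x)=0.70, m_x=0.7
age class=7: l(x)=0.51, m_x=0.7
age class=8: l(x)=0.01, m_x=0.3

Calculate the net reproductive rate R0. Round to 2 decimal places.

lx·mx by age: 0, 0.891, 1.862, 1.261, 1.116, 0.63, 0.49, 0.357, 0.003
R0 = Σ lx·mx = 6.61 → 6.61

6.61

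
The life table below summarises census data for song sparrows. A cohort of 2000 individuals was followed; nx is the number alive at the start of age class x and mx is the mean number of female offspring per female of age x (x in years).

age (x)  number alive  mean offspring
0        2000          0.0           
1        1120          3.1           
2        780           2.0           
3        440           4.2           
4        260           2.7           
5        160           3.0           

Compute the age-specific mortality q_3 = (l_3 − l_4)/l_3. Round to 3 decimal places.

lx = nx/n0 = nx/2000: 1, 0.56, 0.39, 0.22, 0.13, 0.08
q_3 = (l_3 − l_4) / l_3 = (0.22 − 0.13) / 0.22
     = 0.09 / 0.22 = 0.409091… → 0.409

0.409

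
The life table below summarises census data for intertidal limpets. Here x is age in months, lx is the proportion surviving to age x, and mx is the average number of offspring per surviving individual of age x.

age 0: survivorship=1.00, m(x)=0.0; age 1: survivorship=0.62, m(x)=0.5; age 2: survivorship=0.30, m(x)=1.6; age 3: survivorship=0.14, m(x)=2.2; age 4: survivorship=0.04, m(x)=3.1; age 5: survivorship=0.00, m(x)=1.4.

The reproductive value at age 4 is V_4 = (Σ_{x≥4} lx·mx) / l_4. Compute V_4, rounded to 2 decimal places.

3.10

lx·mx for x ≥ 4: 0.124, 0 → sum = 0.124
V_4 = 0.124 / l_4 = 0.124 / 0.04 = 3.1 → 3.10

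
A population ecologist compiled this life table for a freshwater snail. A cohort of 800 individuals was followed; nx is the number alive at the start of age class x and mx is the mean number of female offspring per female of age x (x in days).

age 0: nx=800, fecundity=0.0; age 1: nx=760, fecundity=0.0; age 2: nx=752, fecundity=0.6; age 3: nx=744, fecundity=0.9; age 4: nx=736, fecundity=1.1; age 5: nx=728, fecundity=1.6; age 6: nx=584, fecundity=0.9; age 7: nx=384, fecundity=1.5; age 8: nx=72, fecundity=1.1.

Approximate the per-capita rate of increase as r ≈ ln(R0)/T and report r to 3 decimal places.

0.362

lx = nx/n0 = nx/800: 1, 0.95, 0.94, 0.93, 0.92, 0.91, 0.73, 0.48, 0.09
R0 = Σ lx·mx = 0 + 0 + 0.564 + 0.837 + 1.012 + 1.456 + 0.657 + 0.72 + 0.099 = 5.345
Σ x·lx·mx = 24.741; T = 24.741/5.345 = 4.62881…
r ≈ ln(R0)/T = ln(5.345)/4.62881… = 0.36211… → 0.362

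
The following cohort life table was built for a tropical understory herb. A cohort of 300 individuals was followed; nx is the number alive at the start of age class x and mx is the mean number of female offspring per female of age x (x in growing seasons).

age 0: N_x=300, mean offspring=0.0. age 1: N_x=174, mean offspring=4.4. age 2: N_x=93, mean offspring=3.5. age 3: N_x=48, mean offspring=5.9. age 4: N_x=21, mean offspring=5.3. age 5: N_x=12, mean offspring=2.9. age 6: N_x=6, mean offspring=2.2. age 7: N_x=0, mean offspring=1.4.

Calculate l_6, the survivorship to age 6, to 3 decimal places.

l_6 = n_6/n_0 = 6/300 = 0.02 → 0.020

0.020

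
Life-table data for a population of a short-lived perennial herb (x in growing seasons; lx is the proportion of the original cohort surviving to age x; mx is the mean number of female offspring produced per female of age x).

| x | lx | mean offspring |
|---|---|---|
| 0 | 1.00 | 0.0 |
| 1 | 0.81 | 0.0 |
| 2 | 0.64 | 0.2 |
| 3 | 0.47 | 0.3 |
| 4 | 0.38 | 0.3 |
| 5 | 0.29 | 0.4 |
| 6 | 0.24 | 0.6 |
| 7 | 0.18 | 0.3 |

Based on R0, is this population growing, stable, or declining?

R0 = Σ lx·mx = 0 + 0 + 0.128 + 0.141 + 0.114 + 0.116 + 0.144 + 0.054 = 0.697
R0 < 1, so the population is declining.

declining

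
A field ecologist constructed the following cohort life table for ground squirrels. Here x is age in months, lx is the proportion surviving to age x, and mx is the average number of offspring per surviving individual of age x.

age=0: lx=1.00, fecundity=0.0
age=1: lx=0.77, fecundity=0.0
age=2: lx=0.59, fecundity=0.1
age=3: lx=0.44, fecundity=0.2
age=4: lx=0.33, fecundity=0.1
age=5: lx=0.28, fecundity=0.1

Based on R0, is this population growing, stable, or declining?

declining

R0 = Σ lx·mx = 0 + 0 + 0.059 + 0.088 + 0.033 + 0.028 = 0.208
R0 < 1, so the population is declining.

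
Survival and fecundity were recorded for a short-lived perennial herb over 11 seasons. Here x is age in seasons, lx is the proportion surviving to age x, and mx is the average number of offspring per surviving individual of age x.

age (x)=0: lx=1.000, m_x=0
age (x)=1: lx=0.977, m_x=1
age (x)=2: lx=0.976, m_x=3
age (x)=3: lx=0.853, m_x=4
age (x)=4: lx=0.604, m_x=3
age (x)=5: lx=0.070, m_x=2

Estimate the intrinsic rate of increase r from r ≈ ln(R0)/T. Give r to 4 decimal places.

R0 = Σ lx·mx = 0 + 0.977 + 2.928 + 3.412 + 1.812 + 0.14 = 9.269
Σ x·lx·mx = 25.017; T = 25.017/9.269 = 2.699…
r ≈ ln(R0)/T = ln(9.269)/2.699… = 0.825001… → 0.8250

0.8250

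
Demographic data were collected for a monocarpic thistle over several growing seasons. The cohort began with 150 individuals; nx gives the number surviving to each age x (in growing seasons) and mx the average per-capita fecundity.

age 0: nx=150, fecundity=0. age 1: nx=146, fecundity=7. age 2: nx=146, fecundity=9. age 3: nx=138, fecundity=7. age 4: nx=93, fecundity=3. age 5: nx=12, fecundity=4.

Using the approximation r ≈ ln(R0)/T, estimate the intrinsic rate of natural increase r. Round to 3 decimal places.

1.463

lx = nx/n0 = nx/150: 1, 0.97333…, 0.97333…, 0.92, 0.62, 0.08
R0 = Σ lx·mx = 0 + 6.81333… + 8.76… + 6.44 + 1.86 + 0.32 = 24.193333…
Σ x·lx·mx = 52.693333…; T = 52.693333…/24.193333… = 2.17801…
r ≈ ln(R0)/T = ln(24.193333…)/2.17801… = 1.46284… → 1.463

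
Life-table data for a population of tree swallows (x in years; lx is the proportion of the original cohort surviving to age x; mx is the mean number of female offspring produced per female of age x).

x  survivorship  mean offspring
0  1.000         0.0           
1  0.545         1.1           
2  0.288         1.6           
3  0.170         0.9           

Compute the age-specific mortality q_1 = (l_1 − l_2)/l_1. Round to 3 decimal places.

0.472

q_1 = (l_1 − l_2) / l_1 = (0.545 − 0.288) / 0.545
     = 0.257 / 0.545 = 0.47156… → 0.472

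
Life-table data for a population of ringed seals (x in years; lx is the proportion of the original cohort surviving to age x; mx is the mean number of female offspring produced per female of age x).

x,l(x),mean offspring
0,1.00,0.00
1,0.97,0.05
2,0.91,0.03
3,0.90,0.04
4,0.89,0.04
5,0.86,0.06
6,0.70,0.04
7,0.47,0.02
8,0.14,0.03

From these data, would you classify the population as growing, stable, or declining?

R0 = Σ lx·mx = 0 + 0.0485 + 0.0273 + 0.036 + 0.0356 + 0.0516 + 0.028 + 0.0094 + 0.0042 = 0.2406
R0 < 1, so the population is declining.

declining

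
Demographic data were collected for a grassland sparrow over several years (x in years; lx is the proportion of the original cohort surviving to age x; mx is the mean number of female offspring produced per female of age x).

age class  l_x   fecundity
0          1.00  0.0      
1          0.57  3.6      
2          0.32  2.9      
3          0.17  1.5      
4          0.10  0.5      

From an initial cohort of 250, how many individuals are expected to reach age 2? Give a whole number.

Expected survivors = N0 · l_2 = 250 × 0.32 = 80 → 80

80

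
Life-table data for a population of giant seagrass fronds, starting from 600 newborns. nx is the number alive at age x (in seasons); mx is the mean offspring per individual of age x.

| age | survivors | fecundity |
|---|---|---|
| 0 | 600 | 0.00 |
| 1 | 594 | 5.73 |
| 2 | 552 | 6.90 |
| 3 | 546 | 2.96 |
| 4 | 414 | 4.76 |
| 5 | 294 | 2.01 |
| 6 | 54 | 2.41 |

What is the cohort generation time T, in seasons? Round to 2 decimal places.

2.39

lx = nx/n0 = nx/600: 1, 0.99, 0.92, 0.91, 0.69, 0.49, 0.09
lx·mx: 0, 5.6727, 6.348, 2.6936, 3.2844, 0.9849, 0.2169 → R0 = 19.2005
x·lx·mx: 0, 5.6727, 12.696, 8.0808, 13.1376, 4.9245, 1.3014 → Σ = 45.813
T = 45.813 / 19.2005 = 2.386032… → 2.39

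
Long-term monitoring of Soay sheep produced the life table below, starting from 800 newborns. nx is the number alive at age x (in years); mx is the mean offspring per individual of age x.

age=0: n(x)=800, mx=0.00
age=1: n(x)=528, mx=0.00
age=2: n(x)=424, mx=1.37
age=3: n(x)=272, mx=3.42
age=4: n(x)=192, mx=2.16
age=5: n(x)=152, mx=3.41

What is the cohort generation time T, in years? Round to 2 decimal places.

lx = nx/n0 = nx/800: 1, 0.66, 0.53, 0.34, 0.24, 0.19
lx·mx: 0, 0, 0.7261, 1.1628, 0.5184, 0.6479 → R0 = 3.0552
x·lx·mx: 0, 0, 1.4522, 3.4884, 2.0736, 3.2395 → Σ = 10.2537
T = 10.2537 / 3.0552 = 3.356147… → 3.36

3.36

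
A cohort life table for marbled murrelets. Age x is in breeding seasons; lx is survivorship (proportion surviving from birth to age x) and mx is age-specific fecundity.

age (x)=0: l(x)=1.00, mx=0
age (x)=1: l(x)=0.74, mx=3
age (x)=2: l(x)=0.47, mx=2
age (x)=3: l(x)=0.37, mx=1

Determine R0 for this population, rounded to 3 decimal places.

lx·mx by age: 0, 2.22, 0.94, 0.37
R0 = Σ lx·mx = 3.53 → 3.530

3.530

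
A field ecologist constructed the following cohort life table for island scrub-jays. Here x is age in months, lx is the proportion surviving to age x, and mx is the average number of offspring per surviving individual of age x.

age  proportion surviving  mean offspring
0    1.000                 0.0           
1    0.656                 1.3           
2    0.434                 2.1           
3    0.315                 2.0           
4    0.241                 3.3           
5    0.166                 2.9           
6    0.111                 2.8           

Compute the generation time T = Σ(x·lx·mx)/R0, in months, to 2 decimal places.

3.02

lx·mx: 0, 0.8528, 0.9114, 0.63, 0.7953, 0.4814, 0.3108 → R0 = 3.9817
x·lx·mx: 0, 0.8528, 1.8228, 1.89, 3.1812, 2.407, 1.8648 → Σ = 12.0186
T = 12.0186 / 3.9817 = 3.018459… → 3.02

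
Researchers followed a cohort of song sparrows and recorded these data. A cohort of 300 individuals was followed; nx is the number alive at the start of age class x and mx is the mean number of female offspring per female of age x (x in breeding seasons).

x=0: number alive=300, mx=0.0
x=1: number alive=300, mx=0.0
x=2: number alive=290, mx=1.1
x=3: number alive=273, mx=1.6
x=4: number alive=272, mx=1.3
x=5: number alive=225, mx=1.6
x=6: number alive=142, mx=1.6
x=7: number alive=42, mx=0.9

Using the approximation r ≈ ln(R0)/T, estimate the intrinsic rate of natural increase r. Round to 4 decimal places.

0.4482

lx = nx/n0 = nx/300: 1, 1, 0.96667…, 0.91, 0.90667…, 0.75, 0.47333…, 0.14
R0 = Σ lx·mx = 0 + 0 + 1.06333… + 1.456 + 1.17867… + 1.2 + 0.75733… + 0.126 = 5.781333…
Σ x·lx·mx = 22.635333…; T = 22.635333…/5.781333… = 3.91524…
r ≈ ln(R0)/T = ln(5.781333…)/3.91524… = 0.448154… → 0.4482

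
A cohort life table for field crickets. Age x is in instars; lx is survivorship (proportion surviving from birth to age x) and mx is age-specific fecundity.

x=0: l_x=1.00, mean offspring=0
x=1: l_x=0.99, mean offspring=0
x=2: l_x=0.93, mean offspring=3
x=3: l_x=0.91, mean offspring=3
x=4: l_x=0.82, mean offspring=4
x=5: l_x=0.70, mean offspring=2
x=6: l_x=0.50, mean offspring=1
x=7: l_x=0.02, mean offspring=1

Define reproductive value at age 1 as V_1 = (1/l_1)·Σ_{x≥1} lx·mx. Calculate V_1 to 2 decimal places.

10.83

lx·mx for x ≥ 1: 0, 2.79, 2.73, 3.28, 1.4, 0.5, 0.02 → sum = 10.72
V_1 = 10.72 / l_1 = 10.72 / 0.99 = 10.828283… → 10.83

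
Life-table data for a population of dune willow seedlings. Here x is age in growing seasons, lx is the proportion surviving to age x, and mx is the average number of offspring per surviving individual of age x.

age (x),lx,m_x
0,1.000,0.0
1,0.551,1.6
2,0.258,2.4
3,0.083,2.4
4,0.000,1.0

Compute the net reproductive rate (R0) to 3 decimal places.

1.700

lx·mx by age: 0, 0.8816, 0.6192, 0.1992, 0
R0 = Σ lx·mx = 1.7 → 1.700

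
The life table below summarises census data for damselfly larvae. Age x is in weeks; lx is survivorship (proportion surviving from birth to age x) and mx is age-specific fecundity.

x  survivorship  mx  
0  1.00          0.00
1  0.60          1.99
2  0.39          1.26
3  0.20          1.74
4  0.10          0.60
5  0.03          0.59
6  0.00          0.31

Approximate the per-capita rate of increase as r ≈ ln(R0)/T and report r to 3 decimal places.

R0 = Σ lx·mx = 0 + 1.194 + 0.4914 + 0.348 + 0.06 + 0.0177 + 0 = 2.1111
Σ x·lx·mx = 3.5493; T = 3.5493/2.1111 = 1.68126…
r ≈ ln(R0)/T = ln(2.1111)/1.68126… = 0.44444… → 0.444

0.444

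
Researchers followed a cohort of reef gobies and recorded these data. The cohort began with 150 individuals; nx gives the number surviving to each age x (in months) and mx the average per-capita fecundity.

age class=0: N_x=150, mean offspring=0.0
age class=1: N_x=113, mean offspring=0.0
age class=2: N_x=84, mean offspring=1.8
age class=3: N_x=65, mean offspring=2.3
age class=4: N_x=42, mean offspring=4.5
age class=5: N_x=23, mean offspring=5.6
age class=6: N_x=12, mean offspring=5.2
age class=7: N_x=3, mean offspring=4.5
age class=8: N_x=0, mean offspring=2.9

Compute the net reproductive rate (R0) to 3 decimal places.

4.629

lx = nx/n0 = nx/150: 1, 0.75333…, 0.56, 0.43333…, 0.28, 0.15333…, 0.08, 0.02, 0
lx·mx by age: 0, 0, 1.008, 0.996667…, 1.26, 0.858667…, 0.416, 0.09, 0
R0 = Σ lx·mx = 4.629333… → 4.629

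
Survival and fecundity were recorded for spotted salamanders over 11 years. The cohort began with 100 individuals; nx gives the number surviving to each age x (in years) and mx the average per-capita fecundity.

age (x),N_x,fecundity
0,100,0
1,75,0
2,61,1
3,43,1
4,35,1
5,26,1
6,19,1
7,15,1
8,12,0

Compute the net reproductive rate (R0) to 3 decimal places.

1.990

lx = nx/n0 = nx/100: 1, 0.75, 0.61, 0.43, 0.35, 0.26, 0.19, 0.15, 0.12
lx·mx by age: 0, 0, 0.61, 0.43, 0.35, 0.26, 0.19, 0.15, 0
R0 = Σ lx·mx = 1.99 → 1.990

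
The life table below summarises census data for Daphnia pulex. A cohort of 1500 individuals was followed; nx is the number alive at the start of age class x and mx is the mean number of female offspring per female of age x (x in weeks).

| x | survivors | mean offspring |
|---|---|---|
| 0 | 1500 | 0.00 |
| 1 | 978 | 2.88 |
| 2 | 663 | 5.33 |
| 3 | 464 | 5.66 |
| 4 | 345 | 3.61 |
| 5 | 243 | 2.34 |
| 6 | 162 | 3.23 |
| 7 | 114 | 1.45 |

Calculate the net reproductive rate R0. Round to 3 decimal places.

7.653

lx = nx/n0 = nx/1500: 1, 0.652, 0.442, 0.30933…, 0.23, 0.162, 0.108, 0.076
lx·mx by age: 0, 1.87776, 2.35586, 1.750827…, 0.8303, 0.37908, 0.34884, 0.1102
R0 = Σ lx·mx = 7.652867… → 7.653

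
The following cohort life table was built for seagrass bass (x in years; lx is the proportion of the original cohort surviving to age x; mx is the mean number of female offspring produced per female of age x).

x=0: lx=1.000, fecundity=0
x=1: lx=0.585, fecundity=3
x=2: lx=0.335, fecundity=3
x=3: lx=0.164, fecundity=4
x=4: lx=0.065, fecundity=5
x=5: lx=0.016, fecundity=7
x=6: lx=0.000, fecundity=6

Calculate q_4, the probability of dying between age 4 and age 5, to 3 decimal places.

q_4 = (l_4 − l_5) / l_4 = (0.065 − 0.016) / 0.065
     = 0.049 / 0.065 = 0.753846… → 0.754

0.754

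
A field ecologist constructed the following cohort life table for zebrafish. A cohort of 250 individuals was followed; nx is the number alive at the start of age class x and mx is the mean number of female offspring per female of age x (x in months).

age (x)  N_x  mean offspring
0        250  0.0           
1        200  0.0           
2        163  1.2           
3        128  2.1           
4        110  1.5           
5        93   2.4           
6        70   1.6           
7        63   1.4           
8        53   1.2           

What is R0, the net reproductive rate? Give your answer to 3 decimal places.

lx = nx/n0 = nx/250: 1, 0.8, 0.652, 0.512, 0.44, 0.372, 0.28, 0.252, 0.212
lx·mx by age: 0, 0, 0.7824, 1.0752, 0.66, 0.8928, 0.448, 0.3528, 0.2544
R0 = Σ lx·mx = 4.4656 → 4.466

4.466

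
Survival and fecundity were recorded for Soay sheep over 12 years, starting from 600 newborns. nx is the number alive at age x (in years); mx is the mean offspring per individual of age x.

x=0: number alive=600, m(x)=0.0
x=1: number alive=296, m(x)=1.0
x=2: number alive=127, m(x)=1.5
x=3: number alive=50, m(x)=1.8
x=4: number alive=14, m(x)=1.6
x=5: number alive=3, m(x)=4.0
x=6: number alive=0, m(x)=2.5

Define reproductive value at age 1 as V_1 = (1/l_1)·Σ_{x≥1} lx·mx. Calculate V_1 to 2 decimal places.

lx = nx/n0 = nx/600: 1, 0.49333…, 0.21167…, 0.08333…, 0.02333…, 0.005, 0
lx·mx for x ≥ 1: 0.493333…, 0.3175…, 0.15…, 0.037333…, 0.02, 0 → sum = 1.018167…
V_1 = 1.018167… / l_1 = 1.018167… / 0.493333… = 2.063851… → 2.06

2.06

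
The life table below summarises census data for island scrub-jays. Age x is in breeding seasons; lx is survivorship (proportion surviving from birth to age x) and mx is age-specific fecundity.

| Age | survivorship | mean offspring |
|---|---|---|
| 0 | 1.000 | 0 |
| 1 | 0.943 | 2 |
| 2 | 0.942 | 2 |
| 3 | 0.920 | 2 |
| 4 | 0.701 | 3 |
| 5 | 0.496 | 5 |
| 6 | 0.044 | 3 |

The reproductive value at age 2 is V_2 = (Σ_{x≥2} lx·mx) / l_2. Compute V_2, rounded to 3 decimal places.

8.959

lx·mx for x ≥ 2: 1.884, 1.84, 2.103, 2.48, 0.132 → sum = 8.439
V_2 = 8.439 / l_2 = 8.439 / 0.942 = 8.958599… → 8.959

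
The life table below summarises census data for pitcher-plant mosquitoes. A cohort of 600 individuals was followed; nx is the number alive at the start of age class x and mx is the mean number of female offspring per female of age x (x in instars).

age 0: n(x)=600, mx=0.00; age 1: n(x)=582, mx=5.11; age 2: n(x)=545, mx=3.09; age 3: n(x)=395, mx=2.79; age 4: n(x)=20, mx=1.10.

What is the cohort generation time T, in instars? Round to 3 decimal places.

lx = nx/n0 = nx/600: 1, 0.97, 0.90833…, 0.65833…, 0.03333…
lx·mx: 0, 4.9567, 2.80675…, 1.83675…, 0.036667… → R0 = 9.636867…
x·lx·mx: 0, 4.9567, 5.6135…, 5.51025…, 0.146667… → Σ = 16.227117…
T = 16.227117… / 9.636867… = 1.683858… → 1.684

1.684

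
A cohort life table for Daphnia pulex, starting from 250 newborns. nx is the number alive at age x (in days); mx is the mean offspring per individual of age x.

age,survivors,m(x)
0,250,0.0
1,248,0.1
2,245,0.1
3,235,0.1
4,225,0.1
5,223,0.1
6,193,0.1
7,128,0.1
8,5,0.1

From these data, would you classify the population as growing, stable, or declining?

lx = nx/n0 = nx/250: 1, 0.992, 0.98, 0.94, 0.9, 0.892, 0.772, 0.512, 0.02
R0 = Σ lx·mx = 0 + 0.0992 + 0.098 + 0.094 + 0.09 + 0.0892 + 0.0772 + 0.0512 + 0.002 = 0.6008
R0 < 1, so the population is declining.

declining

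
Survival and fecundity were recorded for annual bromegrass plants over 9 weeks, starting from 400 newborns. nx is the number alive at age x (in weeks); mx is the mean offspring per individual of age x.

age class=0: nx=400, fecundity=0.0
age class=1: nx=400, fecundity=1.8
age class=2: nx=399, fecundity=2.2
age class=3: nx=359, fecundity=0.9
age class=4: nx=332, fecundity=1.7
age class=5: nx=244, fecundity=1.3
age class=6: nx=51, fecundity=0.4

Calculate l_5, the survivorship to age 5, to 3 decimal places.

0.610

l_5 = n_5/n_0 = 244/400 = 0.61 → 0.610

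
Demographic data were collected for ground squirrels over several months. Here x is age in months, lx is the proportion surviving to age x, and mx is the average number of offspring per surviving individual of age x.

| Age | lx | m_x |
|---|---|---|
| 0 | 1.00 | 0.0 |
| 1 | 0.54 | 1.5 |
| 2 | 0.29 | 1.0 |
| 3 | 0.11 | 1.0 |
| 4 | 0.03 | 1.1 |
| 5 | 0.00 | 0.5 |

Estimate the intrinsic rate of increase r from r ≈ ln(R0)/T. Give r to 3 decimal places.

0.146

R0 = Σ lx·mx = 0 + 0.81 + 0.29 + 0.11 + 0.033 + 0 = 1.243
Σ x·lx·mx = 1.852; T = 1.852/1.243 = 1.48994…
r ≈ ln(R0)/T = ln(1.243)/1.48994… = 0.146… → 0.146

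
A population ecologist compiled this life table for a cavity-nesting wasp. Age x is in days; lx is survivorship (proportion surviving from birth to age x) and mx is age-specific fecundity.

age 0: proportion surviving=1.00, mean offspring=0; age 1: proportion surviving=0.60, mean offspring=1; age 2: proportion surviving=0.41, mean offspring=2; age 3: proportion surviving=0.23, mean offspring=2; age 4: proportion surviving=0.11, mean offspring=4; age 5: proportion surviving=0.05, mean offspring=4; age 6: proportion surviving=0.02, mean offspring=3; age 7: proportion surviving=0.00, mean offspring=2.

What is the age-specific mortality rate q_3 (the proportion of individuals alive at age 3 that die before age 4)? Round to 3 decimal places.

q_3 = (l_3 − l_4) / l_3 = (0.23 − 0.11) / 0.23
     = 0.12 / 0.23 = 0.521739… → 0.522

0.522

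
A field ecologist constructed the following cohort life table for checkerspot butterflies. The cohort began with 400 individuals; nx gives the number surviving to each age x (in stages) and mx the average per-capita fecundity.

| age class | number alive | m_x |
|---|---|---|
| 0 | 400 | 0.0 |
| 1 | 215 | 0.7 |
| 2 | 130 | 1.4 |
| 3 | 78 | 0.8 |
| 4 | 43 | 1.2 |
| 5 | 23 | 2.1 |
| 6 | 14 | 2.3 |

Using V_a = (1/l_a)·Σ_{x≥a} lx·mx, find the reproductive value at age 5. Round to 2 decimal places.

lx = nx/n0 = nx/400: 1, 0.5375, 0.325, 0.195, 0.1075, 0.0575, 0.035
lx·mx for x ≥ 5: 0.12075, 0.0805 → sum = 0.20125
V_5 = 0.20125 / l_5 = 0.20125 / 0.0575 = 3.5 → 3.50

3.50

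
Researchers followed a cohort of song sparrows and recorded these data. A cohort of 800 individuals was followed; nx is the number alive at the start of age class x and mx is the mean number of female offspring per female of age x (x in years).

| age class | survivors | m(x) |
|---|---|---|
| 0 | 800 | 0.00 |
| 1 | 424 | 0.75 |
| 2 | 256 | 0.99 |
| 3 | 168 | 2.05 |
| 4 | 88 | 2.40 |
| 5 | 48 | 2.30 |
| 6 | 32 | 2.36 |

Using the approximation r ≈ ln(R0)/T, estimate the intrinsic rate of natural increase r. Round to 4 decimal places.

lx = nx/n0 = nx/800: 1, 0.53, 0.32, 0.21, 0.11, 0.06, 0.04
R0 = Σ lx·mx = 0 + 0.3975 + 0.3168 + 0.4305 + 0.264 + 0.138 + 0.0944 = 1.6412
Σ x·lx·mx = 4.635; T = 4.635/1.6412 = 2.82415…
r ≈ ln(R0)/T = ln(1.6412)/2.82415… = 0.175425… → 0.1754

0.1754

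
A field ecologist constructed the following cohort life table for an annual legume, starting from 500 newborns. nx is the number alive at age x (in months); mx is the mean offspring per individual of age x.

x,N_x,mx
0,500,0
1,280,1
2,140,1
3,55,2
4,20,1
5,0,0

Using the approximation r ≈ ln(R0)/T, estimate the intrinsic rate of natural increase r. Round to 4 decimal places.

0.0540

lx = nx/n0 = nx/500: 1, 0.56, 0.28, 0.11, 0.04, 0
R0 = Σ lx·mx = 0 + 0.56 + 0.28 + 0.22 + 0.04 + 0 = 1.1
Σ x·lx·mx = 1.94; T = 1.94/1.1 = 1.76364…
r ≈ ln(R0)/T = ln(1.1)/1.76364… = 0.054042… → 0.0540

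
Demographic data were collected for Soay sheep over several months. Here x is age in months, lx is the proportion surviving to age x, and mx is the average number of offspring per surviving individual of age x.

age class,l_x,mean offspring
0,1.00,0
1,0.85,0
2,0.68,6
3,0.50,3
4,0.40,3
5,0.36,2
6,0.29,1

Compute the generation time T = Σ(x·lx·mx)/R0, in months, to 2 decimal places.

lx·mx: 0, 0, 4.08, 1.5, 1.2, 0.72, 0.29 → R0 = 7.79
x·lx·mx: 0, 0, 8.16, 4.5, 4.8, 3.6, 1.74 → Σ = 22.8
T = 22.8 / 7.79 = 2.926829… → 2.93

2.93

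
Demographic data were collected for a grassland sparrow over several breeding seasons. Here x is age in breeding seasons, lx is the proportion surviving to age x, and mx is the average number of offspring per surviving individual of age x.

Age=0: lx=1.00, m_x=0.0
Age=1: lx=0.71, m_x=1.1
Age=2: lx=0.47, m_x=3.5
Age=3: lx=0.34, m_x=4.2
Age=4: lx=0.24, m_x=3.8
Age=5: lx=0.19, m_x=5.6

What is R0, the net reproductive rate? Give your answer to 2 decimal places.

lx·mx by age: 0, 0.781, 1.645, 1.428, 0.912, 1.064
R0 = Σ lx·mx = 5.83 → 5.83

5.83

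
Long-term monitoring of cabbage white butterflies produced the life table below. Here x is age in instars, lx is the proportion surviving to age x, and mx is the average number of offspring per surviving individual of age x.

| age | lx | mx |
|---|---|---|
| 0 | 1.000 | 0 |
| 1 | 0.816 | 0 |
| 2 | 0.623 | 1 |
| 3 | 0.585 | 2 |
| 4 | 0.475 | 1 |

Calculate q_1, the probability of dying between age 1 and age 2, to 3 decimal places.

0.237

q_1 = (l_1 − l_2) / l_1 = (0.816 − 0.623) / 0.816
     = 0.193 / 0.816 = 0.23652… → 0.237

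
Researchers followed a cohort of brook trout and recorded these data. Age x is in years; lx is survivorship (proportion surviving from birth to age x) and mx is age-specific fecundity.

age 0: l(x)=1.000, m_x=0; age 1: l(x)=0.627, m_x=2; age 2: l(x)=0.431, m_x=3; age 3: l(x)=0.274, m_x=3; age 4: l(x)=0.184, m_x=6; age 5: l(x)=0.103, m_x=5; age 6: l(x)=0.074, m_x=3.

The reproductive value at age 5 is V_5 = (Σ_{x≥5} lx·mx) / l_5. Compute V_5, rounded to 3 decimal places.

lx·mx for x ≥ 5: 0.515, 0.222 → sum = 0.737
V_5 = 0.737 / l_5 = 0.737 / 0.103 = 7.15534… → 7.155

7.155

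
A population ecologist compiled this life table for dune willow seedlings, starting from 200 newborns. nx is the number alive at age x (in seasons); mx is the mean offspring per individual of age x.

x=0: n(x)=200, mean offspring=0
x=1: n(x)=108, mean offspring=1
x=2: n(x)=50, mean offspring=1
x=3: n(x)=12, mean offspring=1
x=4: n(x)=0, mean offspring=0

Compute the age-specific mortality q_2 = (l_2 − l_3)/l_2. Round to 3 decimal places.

0.760

lx = nx/n0 = nx/200: 1, 0.54, 0.25, 0.06, 0
q_2 = (l_2 − l_3) / l_2 = (0.25 − 0.06) / 0.25
     = 0.19 / 0.25 = 0.76 → 0.760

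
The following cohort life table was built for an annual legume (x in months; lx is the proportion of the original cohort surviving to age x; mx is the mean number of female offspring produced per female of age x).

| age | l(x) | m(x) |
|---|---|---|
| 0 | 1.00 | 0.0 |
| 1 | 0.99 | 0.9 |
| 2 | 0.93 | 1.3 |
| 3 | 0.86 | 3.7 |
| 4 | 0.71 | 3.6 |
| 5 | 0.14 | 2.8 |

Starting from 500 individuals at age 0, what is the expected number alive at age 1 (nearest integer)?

Expected survivors = N0 · l_1 = 500 × 0.99 = 495 → 495

495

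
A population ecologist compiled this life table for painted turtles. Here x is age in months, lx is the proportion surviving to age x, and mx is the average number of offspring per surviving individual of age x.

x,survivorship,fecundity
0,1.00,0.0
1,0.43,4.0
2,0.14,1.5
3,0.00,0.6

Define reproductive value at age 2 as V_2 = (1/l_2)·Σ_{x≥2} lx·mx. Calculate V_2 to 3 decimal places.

1.500

lx·mx for x ≥ 2: 0.21, 0 → sum = 0.21
V_2 = 0.21 / l_2 = 0.21 / 0.14 = 1.5 → 1.500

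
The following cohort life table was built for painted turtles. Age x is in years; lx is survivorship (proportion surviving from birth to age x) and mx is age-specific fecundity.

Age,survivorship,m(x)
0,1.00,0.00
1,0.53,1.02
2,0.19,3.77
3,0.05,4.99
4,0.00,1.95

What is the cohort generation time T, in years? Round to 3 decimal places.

lx·mx: 0, 0.5406, 0.7163, 0.2495, 0 → R0 = 1.5064
x·lx·mx: 0, 0.5406, 1.4326, 0.7485, 0 → Σ = 2.7217
T = 2.7217 / 1.5064 = 1.806758… → 1.807

1.807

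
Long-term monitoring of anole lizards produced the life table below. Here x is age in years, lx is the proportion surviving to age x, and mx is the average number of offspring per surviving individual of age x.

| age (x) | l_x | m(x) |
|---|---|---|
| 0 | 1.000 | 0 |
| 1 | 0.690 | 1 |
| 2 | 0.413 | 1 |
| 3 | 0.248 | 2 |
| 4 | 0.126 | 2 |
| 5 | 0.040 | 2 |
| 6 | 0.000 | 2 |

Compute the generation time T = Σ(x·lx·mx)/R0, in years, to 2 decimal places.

2.28

lx·mx: 0, 0.69, 0.413, 0.496, 0.252, 0.08, 0 → R0 = 1.931
x·lx·mx: 0, 0.69, 0.826, 1.488, 1.008, 0.4, 0 → Σ = 4.412
T = 4.412 / 1.931 = 2.284827… → 2.28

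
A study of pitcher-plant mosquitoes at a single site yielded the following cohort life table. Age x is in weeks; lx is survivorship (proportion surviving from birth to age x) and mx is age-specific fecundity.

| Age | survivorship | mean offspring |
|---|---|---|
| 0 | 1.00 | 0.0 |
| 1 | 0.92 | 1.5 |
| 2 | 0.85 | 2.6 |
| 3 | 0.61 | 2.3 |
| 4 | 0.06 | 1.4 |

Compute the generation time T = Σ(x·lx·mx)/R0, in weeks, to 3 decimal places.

lx·mx: 0, 1.38, 2.21, 1.403, 0.084 → R0 = 5.077
x·lx·mx: 0, 1.38, 4.42, 4.209, 0.336 → Σ = 10.345
T = 10.345 / 5.077 = 2.037621… → 2.038

2.038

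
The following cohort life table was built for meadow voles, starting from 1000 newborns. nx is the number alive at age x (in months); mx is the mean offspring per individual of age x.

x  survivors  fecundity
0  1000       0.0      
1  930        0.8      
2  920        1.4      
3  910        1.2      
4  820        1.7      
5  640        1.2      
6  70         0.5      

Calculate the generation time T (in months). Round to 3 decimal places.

3.049

lx = nx/n0 = nx/1000: 1, 0.93, 0.92, 0.91, 0.82, 0.64, 0.07
lx·mx: 0, 0.744, 1.288, 1.092, 1.394, 0.768, 0.035 → R0 = 5.321
x·lx·mx: 0, 0.744, 2.576, 3.276, 5.576, 3.84, 0.21 → Σ = 16.222
T = 16.222 / 5.321 = 3.048675… → 3.049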